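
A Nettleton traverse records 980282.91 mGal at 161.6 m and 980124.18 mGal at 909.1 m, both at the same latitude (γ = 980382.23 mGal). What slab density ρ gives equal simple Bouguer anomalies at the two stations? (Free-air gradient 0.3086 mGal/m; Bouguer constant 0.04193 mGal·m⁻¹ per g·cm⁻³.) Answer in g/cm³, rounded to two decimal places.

Δg_obs = 980124.18 − 980282.91 = -158.73 mGal over Δh = 909.1 − 161.6 = 747.5 m
Equal Bouguer anomalies ⇒ Δg_obs + (0.3086 − 0.04193ρ)·Δh = 0
0.3086 − 0.04193ρ = −Δg_obs/Δh = 0.21235
ρ = (0.3086 − 0.21235) / 0.04193 = 2.30 g/cm³

2.30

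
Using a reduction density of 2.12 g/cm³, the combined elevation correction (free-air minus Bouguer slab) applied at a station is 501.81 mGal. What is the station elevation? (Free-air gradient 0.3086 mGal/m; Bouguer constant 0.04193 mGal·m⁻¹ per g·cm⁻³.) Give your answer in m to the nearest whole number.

Combined gradient = 0.3086 − 0.04193 × 2.12 = 0.2197084 mGal/m
h = 501.81 / 0.2197084 = 2283.98 m

2284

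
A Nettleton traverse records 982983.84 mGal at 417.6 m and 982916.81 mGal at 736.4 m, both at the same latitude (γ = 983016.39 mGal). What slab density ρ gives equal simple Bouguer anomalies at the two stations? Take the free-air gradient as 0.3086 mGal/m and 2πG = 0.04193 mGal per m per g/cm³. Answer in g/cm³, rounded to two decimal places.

2.35

Δg_obs = 982916.81 − 982983.84 = -67.03 mGal over Δh = 736.4 − 417.6 = 318.8 m
Equal Bouguer anomalies ⇒ Δg_obs + (0.3086 − 0.04193ρ)·Δh = 0
0.3086 − 0.04193ρ = −Δg_obs/Δh = 0.21026
ρ = (0.3086 − 0.21026) / 0.04193 = 2.35 g/cm³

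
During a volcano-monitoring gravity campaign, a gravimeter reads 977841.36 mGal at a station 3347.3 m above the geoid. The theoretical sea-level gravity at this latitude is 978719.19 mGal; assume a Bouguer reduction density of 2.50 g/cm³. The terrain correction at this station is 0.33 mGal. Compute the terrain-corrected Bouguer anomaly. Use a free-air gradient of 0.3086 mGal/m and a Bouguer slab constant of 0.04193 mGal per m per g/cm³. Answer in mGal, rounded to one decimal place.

-195.4

Free-air correction = 0.3086 × 3347.3 = 1032.98 mGal
Free-air anomaly = 977841.36 − 978719.19 + (1032.98) = 155.15 mGal
Bouguer slab correction = 0.04193 × 2.50 × 3347.3 = 350.88 mGal
Simple Bouguer anomaly = 155.15 − (350.88) = -195.73 mGal
Complete Bouguer anomaly = -195.73 + 0.33 = -195.40 mGal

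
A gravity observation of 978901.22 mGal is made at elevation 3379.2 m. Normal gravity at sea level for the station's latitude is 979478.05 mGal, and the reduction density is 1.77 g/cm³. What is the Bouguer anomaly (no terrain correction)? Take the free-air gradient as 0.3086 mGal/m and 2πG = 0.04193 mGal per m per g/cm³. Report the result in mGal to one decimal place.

Free-air correction = 0.3086 × 3379.2 = 1042.82 mGal
Free-air anomaly = 978901.22 − 979478.05 + (1042.82) = 465.99 mGal
Bouguer slab correction = 0.04193 × 1.77 × 3379.2 = 250.79 mGal
Simple Bouguer anomaly = 465.99 − (250.79) = 215.20 mGal

215.2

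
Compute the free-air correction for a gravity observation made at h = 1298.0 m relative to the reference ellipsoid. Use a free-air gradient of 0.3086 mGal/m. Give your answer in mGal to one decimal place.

Free-air correction = 0.3086 × 1298.0 = 400.6 mGal

400.6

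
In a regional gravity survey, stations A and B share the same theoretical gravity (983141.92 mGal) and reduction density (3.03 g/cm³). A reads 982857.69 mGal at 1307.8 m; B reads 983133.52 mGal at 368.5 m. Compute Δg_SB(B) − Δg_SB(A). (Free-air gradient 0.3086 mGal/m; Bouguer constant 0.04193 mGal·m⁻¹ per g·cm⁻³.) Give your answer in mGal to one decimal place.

105.3

Δg_SB(A) = 982857.69 − 983141.92 + 0.3086×1307.8 − 0.04193×3.03×1307.8 = -46.80 mGal
Δg_SB(B) = 983133.52 − 983141.92 + 0.3086×368.5 − 0.04193×3.03×368.5 = 58.50 mGal
Difference = 58.50 − (-46.80) = 105.30 mGal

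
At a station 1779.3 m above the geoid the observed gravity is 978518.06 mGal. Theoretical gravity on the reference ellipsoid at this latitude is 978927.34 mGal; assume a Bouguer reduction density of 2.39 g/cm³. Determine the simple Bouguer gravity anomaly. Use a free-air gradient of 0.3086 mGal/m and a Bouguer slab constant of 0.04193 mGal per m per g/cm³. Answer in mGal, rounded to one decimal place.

Free-air correction = 0.3086 × 1779.3 = 549.09 mGal
Free-air anomaly = 978518.06 − 978927.34 + (549.09) = 139.81 mGal
Bouguer slab correction = 0.04193 × 2.39 × 1779.3 = 178.31 mGal
Simple Bouguer anomaly = 139.81 − (178.31) = -38.50 mGal

-38.5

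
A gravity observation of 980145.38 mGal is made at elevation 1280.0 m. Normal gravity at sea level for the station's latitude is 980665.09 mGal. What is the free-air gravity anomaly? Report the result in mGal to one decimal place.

Free-air correction = 0.3086 × 1280.0 = 395.01 mGal
Free-air anomaly = 980145.38 − 980665.09 + (395.01) = -124.70 mGal

-124.7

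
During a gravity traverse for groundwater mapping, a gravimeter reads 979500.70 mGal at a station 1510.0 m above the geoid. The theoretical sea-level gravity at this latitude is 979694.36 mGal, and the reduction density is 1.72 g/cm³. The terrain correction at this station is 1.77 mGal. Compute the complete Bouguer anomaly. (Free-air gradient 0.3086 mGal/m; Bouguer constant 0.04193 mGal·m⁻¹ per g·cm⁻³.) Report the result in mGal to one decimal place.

165.2

Free-air correction = 0.3086 × 1510.0 = 465.99 mGal
Free-air anomaly = 979500.70 − 979694.36 + (465.99) = 272.33 mGal
Bouguer slab correction = 0.04193 × 1.72 × 1510.0 = 108.90 mGal
Simple Bouguer anomaly = 272.33 − (108.90) = 163.43 mGal
Complete Bouguer anomaly = 163.43 + 1.77 = 165.20 mGal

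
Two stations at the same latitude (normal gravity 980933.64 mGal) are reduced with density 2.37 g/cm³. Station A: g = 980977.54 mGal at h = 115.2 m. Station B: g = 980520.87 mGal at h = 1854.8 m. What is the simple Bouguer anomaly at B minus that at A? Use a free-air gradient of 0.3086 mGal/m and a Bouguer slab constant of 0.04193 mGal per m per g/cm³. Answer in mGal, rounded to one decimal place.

-92.7

Δg_SB(A) = 980977.54 − 980933.64 + 0.3086×115.2 − 0.04193×2.37×115.2 = 68.00 mGal
Δg_SB(B) = 980520.87 − 980933.64 + 0.3086×1854.8 − 0.04193×2.37×1854.8 = -24.70 mGal
Difference = -24.70 − (68.00) = -92.70 mGal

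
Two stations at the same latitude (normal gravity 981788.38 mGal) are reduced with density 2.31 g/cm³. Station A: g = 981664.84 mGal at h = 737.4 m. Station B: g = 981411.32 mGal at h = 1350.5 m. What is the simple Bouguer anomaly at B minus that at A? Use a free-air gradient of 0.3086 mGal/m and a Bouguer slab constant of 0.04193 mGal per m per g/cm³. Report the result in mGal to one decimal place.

Δg_SB(A) = 981664.84 − 981788.38 + 0.3086×737.4 − 0.04193×2.31×737.4 = 32.60 mGal
Δg_SB(B) = 981411.32 − 981788.38 + 0.3086×1350.5 − 0.04193×2.31×1350.5 = -91.10 mGal
Difference = -91.10 − (32.60) = -123.70 mGal

-123.7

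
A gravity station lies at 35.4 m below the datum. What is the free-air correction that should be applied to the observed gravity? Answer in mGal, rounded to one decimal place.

Free-air correction = 0.3086 × -35.4 = -10.9 mGal

-10.9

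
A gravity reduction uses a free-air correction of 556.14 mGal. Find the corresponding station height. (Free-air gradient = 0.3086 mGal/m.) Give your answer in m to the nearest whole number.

1802

h = 556.14 / 0.3086 = 1802.14 m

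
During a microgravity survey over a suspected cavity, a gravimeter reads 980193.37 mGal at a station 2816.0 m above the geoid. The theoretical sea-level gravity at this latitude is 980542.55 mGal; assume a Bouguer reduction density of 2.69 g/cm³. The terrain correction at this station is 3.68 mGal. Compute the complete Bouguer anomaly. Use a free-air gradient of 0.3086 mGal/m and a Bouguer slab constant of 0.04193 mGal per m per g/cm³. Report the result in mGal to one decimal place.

Free-air correction = 0.3086 × 2816.0 = 869.02 mGal
Free-air anomaly = 980193.37 − 980542.55 + (869.02) = 519.84 mGal
Bouguer slab correction = 0.04193 × 2.69 × 2816.0 = 317.62 mGal
Simple Bouguer anomaly = 519.84 − (317.62) = 202.22 mGal
Complete Bouguer anomaly = 202.22 + 3.68 = 205.90 mGal

205.9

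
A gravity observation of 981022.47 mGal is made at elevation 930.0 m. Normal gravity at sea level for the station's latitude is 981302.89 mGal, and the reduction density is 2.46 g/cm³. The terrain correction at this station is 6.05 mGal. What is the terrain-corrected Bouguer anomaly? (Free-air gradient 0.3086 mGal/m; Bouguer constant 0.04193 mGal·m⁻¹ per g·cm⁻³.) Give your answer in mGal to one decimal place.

Free-air correction = 0.3086 × 930.0 = 287.00 mGal
Free-air anomaly = 981022.47 − 981302.89 + (287.00) = 6.58 mGal
Bouguer slab correction = 0.04193 × 2.46 × 930.0 = 95.93 mGal
Simple Bouguer anomaly = 6.58 − (95.93) = -89.35 mGal
Complete Bouguer anomaly = -89.35 + 6.05 = -83.30 mGal

-83.3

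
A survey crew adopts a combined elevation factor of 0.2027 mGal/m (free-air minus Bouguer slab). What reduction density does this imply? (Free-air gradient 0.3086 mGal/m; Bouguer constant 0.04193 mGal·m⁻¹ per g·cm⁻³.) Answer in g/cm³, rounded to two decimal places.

0.2027 = 0.3086 − 0.04193 × ρ
ρ = (0.3086 − 0.2027) / 0.04193 = 2.53 g/cm³

2.53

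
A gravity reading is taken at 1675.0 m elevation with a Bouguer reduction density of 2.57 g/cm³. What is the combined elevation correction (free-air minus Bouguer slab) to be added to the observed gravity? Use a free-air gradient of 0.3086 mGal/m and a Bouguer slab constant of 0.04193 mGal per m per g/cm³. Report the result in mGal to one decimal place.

336.4

Combined gradient = 0.3086 − 0.04193 × 2.57 = 0.2008399 mGal/m
Combined elevation correction = 0.2008399 × 1675.0 = 336.4 mGal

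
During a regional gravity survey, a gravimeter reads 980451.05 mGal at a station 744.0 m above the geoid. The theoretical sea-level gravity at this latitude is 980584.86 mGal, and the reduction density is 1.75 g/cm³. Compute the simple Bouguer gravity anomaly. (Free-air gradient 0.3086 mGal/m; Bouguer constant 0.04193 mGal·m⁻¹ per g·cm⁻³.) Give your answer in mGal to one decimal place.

41.2

Free-air correction = 0.3086 × 744.0 = 229.60 mGal
Free-air anomaly = 980451.05 − 980584.86 + (229.60) = 95.79 mGal
Bouguer slab correction = 0.04193 × 1.75 × 744.0 = 54.59 mGal
Simple Bouguer anomaly = 95.79 − (54.59) = 41.20 mGal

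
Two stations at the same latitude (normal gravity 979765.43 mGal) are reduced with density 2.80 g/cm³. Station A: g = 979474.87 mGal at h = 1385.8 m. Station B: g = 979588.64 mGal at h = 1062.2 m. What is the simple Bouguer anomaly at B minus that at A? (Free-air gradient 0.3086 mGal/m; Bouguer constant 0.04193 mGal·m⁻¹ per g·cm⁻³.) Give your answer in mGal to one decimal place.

Δg_SB(A) = 979474.87 − 979765.43 + 0.3086×1385.8 − 0.04193×2.80×1385.8 = -25.60 mGal
Δg_SB(B) = 979588.64 − 979765.43 + 0.3086×1062.2 − 0.04193×2.80×1062.2 = 26.30 mGal
Difference = 26.30 − (-25.60) = 51.90 mGal

51.9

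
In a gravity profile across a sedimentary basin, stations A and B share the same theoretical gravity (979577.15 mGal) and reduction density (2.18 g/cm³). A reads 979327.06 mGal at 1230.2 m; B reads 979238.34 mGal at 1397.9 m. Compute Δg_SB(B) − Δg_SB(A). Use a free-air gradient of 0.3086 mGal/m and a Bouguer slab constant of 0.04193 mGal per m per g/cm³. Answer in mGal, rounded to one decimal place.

Δg_SB(A) = 979327.06 − 979577.15 + 0.3086×1230.2 − 0.04193×2.18×1230.2 = 17.10 mGal
Δg_SB(B) = 979238.34 − 979577.15 + 0.3086×1397.9 − 0.04193×2.18×1397.9 = -35.20 mGal
Difference = -35.20 − (17.10) = -52.30 mGal

-52.3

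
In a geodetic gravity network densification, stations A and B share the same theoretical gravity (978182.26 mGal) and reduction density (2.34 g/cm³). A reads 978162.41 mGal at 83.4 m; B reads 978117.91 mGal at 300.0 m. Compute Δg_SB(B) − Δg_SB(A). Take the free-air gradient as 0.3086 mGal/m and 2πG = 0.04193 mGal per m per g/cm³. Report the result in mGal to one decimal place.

Δg_SB(A) = 978162.41 − 978182.26 + 0.3086×83.4 − 0.04193×2.34×83.4 = -2.30 mGal
Δg_SB(B) = 978117.91 − 978182.26 + 0.3086×300.0 − 0.04193×2.34×300.0 = -1.20 mGal
Difference = -1.20 − (-2.30) = 1.10 mGal

1.1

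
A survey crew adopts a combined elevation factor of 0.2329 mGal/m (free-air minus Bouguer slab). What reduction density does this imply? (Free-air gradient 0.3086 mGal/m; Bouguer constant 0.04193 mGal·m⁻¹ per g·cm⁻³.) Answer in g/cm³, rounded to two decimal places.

0.2329 = 0.3086 − 0.04193 × ρ
ρ = (0.3086 − 0.2329) / 0.04193 = 1.81 g/cm³

1.81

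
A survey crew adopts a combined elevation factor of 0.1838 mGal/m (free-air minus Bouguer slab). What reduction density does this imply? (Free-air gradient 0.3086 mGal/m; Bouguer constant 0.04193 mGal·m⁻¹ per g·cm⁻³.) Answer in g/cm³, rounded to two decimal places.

0.1838 = 0.3086 − 0.04193 × ρ
ρ = (0.3086 − 0.1838) / 0.04193 = 2.98 g/cm³

2.98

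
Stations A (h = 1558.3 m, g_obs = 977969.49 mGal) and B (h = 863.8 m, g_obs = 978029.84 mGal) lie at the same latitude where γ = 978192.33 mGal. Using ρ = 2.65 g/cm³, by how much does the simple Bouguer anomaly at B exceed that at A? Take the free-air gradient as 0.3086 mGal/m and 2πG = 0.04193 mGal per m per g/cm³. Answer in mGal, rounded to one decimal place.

-76.8

Δg_SB(A) = 977969.49 − 978192.33 + 0.3086×1558.3 − 0.04193×2.65×1558.3 = 84.90 mGal
Δg_SB(B) = 978029.84 − 978192.33 + 0.3086×863.8 − 0.04193×2.65×863.8 = 8.10 mGal
Difference = 8.10 − (84.90) = -76.80 mGal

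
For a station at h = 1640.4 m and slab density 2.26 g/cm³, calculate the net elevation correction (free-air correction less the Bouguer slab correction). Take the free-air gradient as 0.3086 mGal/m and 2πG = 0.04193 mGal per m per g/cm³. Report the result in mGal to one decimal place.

350.8

Combined gradient = 0.3086 − 0.04193 × 2.26 = 0.2138382 mGal/m
Combined elevation correction = 0.2138382 × 1640.4 = 350.8 mGal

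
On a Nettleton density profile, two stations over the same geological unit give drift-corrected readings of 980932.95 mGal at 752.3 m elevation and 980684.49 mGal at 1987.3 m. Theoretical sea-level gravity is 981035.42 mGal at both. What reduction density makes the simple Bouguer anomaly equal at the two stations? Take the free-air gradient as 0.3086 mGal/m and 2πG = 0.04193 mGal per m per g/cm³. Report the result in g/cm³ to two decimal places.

Δg_obs = 980684.49 − 980932.95 = -248.46 mGal over Δh = 1987.3 − 752.3 = 1235.0 m
Equal Bouguer anomalies ⇒ Δg_obs + (0.3086 − 0.04193ρ)·Δh = 0
0.3086 − 0.04193ρ = −Δg_obs/Δh = 0.20118
ρ = (0.3086 − 0.20118) / 0.04193 = 2.56 g/cm³

2.56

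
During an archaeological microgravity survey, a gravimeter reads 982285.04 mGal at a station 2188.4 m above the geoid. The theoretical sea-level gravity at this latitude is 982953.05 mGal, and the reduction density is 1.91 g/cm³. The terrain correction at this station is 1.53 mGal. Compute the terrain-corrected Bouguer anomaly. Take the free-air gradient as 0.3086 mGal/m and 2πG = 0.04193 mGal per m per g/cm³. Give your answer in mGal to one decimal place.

Free-air correction = 0.3086 × 2188.4 = 675.34 mGal
Free-air anomaly = 982285.04 − 982953.05 + (675.34) = 7.33 mGal
Bouguer slab correction = 0.04193 × 1.91 × 2188.4 = 175.26 mGal
Simple Bouguer anomaly = 7.33 − (175.26) = -167.93 mGal
Complete Bouguer anomaly = -167.93 + 1.53 = -166.40 mGal

-166.4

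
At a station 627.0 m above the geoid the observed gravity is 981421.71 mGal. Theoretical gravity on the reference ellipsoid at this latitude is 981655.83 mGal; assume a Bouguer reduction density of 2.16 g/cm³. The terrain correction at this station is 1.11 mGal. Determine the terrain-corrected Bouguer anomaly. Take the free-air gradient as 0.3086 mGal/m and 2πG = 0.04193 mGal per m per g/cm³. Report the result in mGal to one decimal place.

-96.3

Free-air correction = 0.3086 × 627.0 = 193.49 mGal
Free-air anomaly = 981421.71 − 981655.83 + (193.49) = -40.63 mGal
Bouguer slab correction = 0.04193 × 2.16 × 627.0 = 56.79 mGal
Simple Bouguer anomaly = -40.63 − (56.79) = -97.42 mGal
Complete Bouguer anomaly = -97.42 + 1.11 = -96.31 mGal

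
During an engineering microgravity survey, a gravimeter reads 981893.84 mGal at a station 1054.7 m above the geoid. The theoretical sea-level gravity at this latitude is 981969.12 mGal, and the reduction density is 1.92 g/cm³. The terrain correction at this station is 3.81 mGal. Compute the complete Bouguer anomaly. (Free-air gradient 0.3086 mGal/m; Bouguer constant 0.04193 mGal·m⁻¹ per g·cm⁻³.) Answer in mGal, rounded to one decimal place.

169.1

Free-air correction = 0.3086 × 1054.7 = 325.48 mGal
Free-air anomaly = 981893.84 − 981969.12 + (325.48) = 250.20 mGal
Bouguer slab correction = 0.04193 × 1.92 × 1054.7 = 84.91 mGal
Simple Bouguer anomaly = 250.20 − (84.91) = 165.29 mGal
Complete Bouguer anomaly = 165.29 + 3.81 = 169.10 mGal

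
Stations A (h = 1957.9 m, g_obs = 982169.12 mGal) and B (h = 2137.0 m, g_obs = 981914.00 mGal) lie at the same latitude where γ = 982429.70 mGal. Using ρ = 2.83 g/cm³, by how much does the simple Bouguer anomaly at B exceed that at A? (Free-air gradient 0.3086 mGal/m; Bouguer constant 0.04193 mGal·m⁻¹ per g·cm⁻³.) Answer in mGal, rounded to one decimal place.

Δg_SB(A) = 982169.12 − 982429.70 + 0.3086×1957.9 − 0.04193×2.83×1957.9 = 111.30 mGal
Δg_SB(B) = 981914.00 − 982429.70 + 0.3086×2137.0 − 0.04193×2.83×2137.0 = -109.80 mGal
Difference = -109.80 − (111.30) = -221.10 mGal

-221.1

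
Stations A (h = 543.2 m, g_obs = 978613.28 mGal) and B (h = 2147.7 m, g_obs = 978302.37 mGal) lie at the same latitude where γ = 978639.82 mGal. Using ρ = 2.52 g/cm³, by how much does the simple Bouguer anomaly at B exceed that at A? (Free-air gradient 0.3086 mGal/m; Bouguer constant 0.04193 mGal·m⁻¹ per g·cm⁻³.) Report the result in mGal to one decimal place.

14.7

Δg_SB(A) = 978613.28 − 978639.82 + 0.3086×543.2 − 0.04193×2.52×543.2 = 83.70 mGal
Δg_SB(B) = 978302.37 − 978639.82 + 0.3086×2147.7 − 0.04193×2.52×2147.7 = 98.40 mGal
Difference = 98.40 − (83.70) = 14.70 mGal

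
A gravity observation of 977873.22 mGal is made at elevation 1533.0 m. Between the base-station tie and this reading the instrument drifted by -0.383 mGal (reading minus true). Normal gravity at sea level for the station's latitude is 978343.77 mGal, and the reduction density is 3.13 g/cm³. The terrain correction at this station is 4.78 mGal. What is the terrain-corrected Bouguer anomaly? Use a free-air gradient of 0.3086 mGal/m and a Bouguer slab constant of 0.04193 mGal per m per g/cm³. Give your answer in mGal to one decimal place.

Drift-corrected reading = 977873.22 − (-0.383) = 977873.603 mGal
Free-air correction = 0.3086 × 1533.0 = 473.08 mGal
Free-air anomaly = 977873.603 − 978343.77 + (473.08) = 2.913 mGal
Bouguer slab correction = 0.04193 × 3.13 × 1533.0 = 201.19 mGal
Simple Bouguer anomaly = 2.913 − (201.19) = -198.277 mGal
Complete Bouguer anomaly = -198.277 + 4.78 = -193.497 mGal

-193.5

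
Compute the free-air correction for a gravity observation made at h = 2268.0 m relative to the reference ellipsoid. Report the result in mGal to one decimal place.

Free-air correction = 0.3086 × 2268.0 = 699.9 mGal

699.9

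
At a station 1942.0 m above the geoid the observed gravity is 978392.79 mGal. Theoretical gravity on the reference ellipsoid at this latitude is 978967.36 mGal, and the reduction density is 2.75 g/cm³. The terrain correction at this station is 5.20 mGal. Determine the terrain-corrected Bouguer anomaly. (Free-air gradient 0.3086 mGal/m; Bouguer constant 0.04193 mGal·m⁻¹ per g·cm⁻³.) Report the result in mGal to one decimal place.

-194.0

Free-air correction = 0.3086 × 1942.0 = 599.30 mGal
Free-air anomaly = 978392.79 − 978967.36 + (599.30) = 24.73 mGal
Bouguer slab correction = 0.04193 × 2.75 × 1942.0 = 223.93 mGal
Simple Bouguer anomaly = 24.73 − (223.93) = -199.20 mGal
Complete Bouguer anomaly = -199.20 + 5.20 = -194.00 mGal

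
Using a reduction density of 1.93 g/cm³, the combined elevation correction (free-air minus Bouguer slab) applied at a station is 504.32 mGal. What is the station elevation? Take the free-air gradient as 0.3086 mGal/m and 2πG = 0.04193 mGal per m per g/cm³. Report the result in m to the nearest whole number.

Combined gradient = 0.3086 − 0.04193 × 1.93 = 0.2276751 mGal/m
h = 504.32 / 0.2276751 = 2215.09 m

2215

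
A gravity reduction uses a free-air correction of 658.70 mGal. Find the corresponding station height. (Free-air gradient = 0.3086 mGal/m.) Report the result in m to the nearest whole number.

h = 658.70 / 0.3086 = 2134.48 m

2134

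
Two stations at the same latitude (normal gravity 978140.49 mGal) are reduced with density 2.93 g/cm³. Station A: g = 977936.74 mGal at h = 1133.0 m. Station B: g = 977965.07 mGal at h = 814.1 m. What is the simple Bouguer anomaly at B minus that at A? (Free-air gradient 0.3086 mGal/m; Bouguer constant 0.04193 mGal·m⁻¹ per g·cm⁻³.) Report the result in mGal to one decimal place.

-30.9

Δg_SB(A) = 977936.74 − 978140.49 + 0.3086×1133.0 − 0.04193×2.93×1133.0 = 6.70 mGal
Δg_SB(B) = 977965.07 − 978140.49 + 0.3086×814.1 − 0.04193×2.93×814.1 = -24.20 mGal
Difference = -24.20 − (6.70) = -30.90 mGal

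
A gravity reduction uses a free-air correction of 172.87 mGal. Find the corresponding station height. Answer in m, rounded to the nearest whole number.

560

h = 172.87 / 0.3086 = 560.17 m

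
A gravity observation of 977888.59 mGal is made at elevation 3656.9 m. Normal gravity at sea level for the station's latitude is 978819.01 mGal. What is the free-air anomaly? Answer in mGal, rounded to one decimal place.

198.1

Free-air correction = 0.3086 × 3656.9 = 1128.52 mGal
Free-air anomaly = 977888.59 − 978819.01 + (1128.52) = 198.10 mGal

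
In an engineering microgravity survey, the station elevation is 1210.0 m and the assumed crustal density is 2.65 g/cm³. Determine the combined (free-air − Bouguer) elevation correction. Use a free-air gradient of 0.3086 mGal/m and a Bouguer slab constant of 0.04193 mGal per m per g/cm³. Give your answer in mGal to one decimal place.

Combined gradient = 0.3086 − 0.04193 × 2.65 = 0.1974855 mGal/m
Combined elevation correction = 0.1974855 × 1210.0 = 239.0 mGal

239.0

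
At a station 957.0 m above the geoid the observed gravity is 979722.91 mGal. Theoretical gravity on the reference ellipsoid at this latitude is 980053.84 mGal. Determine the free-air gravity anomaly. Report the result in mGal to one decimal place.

-35.6

Free-air correction = 0.3086 × 957.0 = 295.33 mGal
Free-air anomaly = 979722.91 − 980053.84 + (295.33) = -35.60 mGal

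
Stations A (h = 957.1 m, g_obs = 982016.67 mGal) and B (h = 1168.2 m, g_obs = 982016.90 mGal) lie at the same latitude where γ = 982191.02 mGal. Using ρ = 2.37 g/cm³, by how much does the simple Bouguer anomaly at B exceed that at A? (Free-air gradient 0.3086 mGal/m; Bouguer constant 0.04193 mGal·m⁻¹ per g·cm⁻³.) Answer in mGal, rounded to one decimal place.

44.4

Δg_SB(A) = 982016.67 − 982191.02 + 0.3086×957.1 − 0.04193×2.37×957.1 = 25.90 mGal
Δg_SB(B) = 982016.90 − 982191.02 + 0.3086×1168.2 − 0.04193×2.37×1168.2 = 70.30 mGal
Difference = 70.30 − (25.90) = 44.40 mGal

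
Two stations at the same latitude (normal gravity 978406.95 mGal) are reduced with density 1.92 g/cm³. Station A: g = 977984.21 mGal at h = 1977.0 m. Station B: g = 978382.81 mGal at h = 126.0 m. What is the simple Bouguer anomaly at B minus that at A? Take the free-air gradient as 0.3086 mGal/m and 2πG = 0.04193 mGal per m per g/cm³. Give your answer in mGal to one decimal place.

-23.6

Δg_SB(A) = 977984.21 − 978406.95 + 0.3086×1977.0 − 0.04193×1.92×1977.0 = 28.20 mGal
Δg_SB(B) = 978382.81 − 978406.95 + 0.3086×126.0 − 0.04193×1.92×126.0 = 4.60 mGal
Difference = 4.60 − (28.20) = -23.60 mGal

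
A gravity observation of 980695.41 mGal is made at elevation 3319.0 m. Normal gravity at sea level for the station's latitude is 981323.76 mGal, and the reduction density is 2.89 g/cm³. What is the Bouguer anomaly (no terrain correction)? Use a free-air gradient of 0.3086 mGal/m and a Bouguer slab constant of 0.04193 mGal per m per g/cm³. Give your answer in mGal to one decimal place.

-6.3

Free-air correction = 0.3086 × 3319.0 = 1024.24 mGal
Free-air anomaly = 980695.41 − 981323.76 + (1024.24) = 395.89 mGal
Bouguer slab correction = 0.04193 × 2.89 × 3319.0 = 402.19 mGal
Simple Bouguer anomaly = 395.89 − (402.19) = -6.30 mGal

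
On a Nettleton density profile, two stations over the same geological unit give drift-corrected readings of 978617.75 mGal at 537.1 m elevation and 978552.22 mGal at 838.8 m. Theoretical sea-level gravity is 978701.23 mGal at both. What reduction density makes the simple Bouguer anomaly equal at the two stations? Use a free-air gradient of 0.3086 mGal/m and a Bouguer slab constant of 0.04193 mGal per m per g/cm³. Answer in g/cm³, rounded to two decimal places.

2.18

Δg_obs = 978552.22 − 978617.75 = -65.53 mGal over Δh = 838.8 − 537.1 = 301.7 m
Equal Bouguer anomalies ⇒ Δg_obs + (0.3086 − 0.04193ρ)·Δh = 0
0.3086 − 0.04193ρ = −Δg_obs/Δh = 0.21720
ρ = (0.3086 − 0.21720) / 0.04193 = 2.18 g/cm³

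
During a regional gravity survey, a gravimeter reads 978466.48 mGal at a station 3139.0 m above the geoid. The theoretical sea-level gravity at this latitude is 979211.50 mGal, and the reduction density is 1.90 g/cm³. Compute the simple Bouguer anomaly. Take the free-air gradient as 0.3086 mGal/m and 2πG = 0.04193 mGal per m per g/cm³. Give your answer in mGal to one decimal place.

Free-air correction = 0.3086 × 3139.0 = 968.70 mGal
Free-air anomaly = 978466.48 − 979211.50 + (968.70) = 223.68 mGal
Bouguer slab correction = 0.04193 × 1.90 × 3139.0 = 250.07 mGal
Simple Bouguer anomaly = 223.68 − (250.07) = -26.39 mGal

-26.4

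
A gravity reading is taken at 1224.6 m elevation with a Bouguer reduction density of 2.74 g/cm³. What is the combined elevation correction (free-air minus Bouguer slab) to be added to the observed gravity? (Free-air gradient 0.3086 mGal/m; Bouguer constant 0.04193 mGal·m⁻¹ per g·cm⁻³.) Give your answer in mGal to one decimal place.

237.2

Combined gradient = 0.3086 − 0.04193 × 2.74 = 0.1937118 mGal/m
Combined elevation correction = 0.1937118 × 1224.6 = 237.2 mGal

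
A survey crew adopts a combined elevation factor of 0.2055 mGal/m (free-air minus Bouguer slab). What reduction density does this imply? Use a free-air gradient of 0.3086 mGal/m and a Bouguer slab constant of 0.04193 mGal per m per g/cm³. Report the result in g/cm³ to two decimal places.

0.2055 = 0.3086 − 0.04193 × ρ
ρ = (0.3086 − 0.2055) / 0.04193 = 2.46 g/cm³

2.46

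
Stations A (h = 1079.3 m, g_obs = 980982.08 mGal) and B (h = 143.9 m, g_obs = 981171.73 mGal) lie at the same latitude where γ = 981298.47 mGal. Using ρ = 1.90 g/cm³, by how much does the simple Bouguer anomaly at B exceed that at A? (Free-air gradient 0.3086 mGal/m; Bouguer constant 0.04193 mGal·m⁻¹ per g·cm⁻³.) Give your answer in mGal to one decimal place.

-24.5

Δg_SB(A) = 980982.08 − 981298.47 + 0.3086×1079.3 − 0.04193×1.90×1079.3 = -69.30 mGal
Δg_SB(B) = 981171.73 − 981298.47 + 0.3086×143.9 − 0.04193×1.90×143.9 = -93.80 mGal
Difference = -93.80 − (-69.30) = -24.50 mGal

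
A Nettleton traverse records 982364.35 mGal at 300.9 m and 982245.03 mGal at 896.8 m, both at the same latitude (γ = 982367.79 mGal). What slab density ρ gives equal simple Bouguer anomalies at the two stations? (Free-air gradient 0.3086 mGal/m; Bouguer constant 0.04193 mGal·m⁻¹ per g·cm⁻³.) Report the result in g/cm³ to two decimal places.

2.58

Δg_obs = 982245.03 − 982364.35 = -119.32 mGal over Δh = 896.8 − 300.9 = 595.9 m
Equal Bouguer anomalies ⇒ Δg_obs + (0.3086 − 0.04193ρ)·Δh = 0
0.3086 − 0.04193ρ = −Δg_obs/Δh = 0.20023
ρ = (0.3086 − 0.20023) / 0.04193 = 2.58 g/cm³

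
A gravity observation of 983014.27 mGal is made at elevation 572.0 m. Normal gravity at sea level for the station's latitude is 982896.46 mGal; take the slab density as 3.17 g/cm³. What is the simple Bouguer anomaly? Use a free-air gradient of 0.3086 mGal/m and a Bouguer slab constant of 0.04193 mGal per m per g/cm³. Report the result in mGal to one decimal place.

218.3

Free-air correction = 0.3086 × 572.0 = 176.52 mGal
Free-air anomaly = 983014.27 − 982896.46 + (176.52) = 294.33 mGal
Bouguer slab correction = 0.04193 × 3.17 × 572.0 = 76.03 mGal
Simple Bouguer anomaly = 294.33 − (76.03) = 218.30 mGal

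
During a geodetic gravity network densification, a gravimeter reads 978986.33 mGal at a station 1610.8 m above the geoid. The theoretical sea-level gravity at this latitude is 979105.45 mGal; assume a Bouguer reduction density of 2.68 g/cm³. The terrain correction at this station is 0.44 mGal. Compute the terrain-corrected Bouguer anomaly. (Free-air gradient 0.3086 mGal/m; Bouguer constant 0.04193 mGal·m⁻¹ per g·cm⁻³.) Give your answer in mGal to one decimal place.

197.4

Free-air correction = 0.3086 × 1610.8 = 497.09 mGal
Free-air anomaly = 978986.33 − 979105.45 + (497.09) = 377.97 mGal
Bouguer slab correction = 0.04193 × 2.68 × 1610.8 = 181.01 mGal
Simple Bouguer anomaly = 377.97 − (181.01) = 196.96 mGal
Complete Bouguer anomaly = 196.96 + 0.44 = 197.40 mGal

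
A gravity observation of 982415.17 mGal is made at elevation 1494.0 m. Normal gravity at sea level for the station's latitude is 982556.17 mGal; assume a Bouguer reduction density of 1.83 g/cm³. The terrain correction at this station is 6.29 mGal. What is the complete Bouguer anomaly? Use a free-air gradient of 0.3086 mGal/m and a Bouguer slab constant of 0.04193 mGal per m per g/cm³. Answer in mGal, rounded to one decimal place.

211.7

Free-air correction = 0.3086 × 1494.0 = 461.05 mGal
Free-air anomaly = 982415.17 − 982556.17 + (461.05) = 320.05 mGal
Bouguer slab correction = 0.04193 × 1.83 × 1494.0 = 114.64 mGal
Simple Bouguer anomaly = 320.05 − (114.64) = 205.41 mGal
Complete Bouguer anomaly = 205.41 + 6.29 = 211.70 mGal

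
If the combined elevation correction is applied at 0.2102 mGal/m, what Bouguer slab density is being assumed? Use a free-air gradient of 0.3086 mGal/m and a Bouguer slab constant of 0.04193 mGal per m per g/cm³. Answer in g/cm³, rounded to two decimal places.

2.35

0.2102 = 0.3086 − 0.04193 × ρ
ρ = (0.3086 − 0.2102) / 0.04193 = 2.35 g/cm³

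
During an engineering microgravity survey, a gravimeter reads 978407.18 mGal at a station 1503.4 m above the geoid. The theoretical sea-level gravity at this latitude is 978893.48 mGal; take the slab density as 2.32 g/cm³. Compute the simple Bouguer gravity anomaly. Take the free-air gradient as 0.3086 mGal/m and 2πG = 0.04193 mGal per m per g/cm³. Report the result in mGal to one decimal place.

Free-air correction = 0.3086 × 1503.4 = 463.95 mGal
Free-air anomaly = 978407.18 − 978893.48 + (463.95) = -22.35 mGal
Bouguer slab correction = 0.04193 × 2.32 × 1503.4 = 146.25 mGal
Simple Bouguer anomaly = -22.35 − (146.25) = -168.60 mGal

-168.6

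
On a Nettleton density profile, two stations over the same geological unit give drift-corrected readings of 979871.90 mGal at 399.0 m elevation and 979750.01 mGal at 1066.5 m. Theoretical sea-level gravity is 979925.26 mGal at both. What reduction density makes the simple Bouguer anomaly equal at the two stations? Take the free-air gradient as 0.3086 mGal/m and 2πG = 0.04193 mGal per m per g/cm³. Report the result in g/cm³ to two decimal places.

3.00

Δg_obs = 979750.01 − 979871.90 = -121.89 mGal over Δh = 1066.5 − 399.0 = 667.5 m
Equal Bouguer anomalies ⇒ Δg_obs + (0.3086 − 0.04193ρ)·Δh = 0
0.3086 − 0.04193ρ = −Δg_obs/Δh = 0.18261
ρ = (0.3086 − 0.18261) / 0.04193 = 3.00 g/cm³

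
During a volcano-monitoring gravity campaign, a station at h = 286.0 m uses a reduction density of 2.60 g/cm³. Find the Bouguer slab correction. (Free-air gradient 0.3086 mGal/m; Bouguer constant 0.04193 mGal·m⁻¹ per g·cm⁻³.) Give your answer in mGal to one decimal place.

31.2

Bouguer slab correction = 0.04193 × 2.60 × 286.0 = 31.2 mGal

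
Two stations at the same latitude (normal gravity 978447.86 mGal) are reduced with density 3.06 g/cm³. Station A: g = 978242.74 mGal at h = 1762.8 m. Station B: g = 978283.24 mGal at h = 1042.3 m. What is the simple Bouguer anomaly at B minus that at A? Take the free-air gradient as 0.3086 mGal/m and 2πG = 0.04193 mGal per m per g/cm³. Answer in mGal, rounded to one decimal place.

-89.4

Δg_SB(A) = 978242.74 − 978447.86 + 0.3086×1762.8 − 0.04193×3.06×1762.8 = 112.70 mGal
Δg_SB(B) = 978283.24 − 978447.86 + 0.3086×1042.3 − 0.04193×3.06×1042.3 = 23.30 mGal
Difference = 23.30 − (112.70) = -89.40 mGal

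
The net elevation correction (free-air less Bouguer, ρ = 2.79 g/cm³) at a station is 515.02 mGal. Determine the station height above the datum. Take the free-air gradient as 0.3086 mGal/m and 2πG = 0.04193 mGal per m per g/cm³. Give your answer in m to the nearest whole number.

2688

Combined gradient = 0.3086 − 0.04193 × 2.79 = 0.1916153 mGal/m
h = 515.02 / 0.1916153 = 2687.78 m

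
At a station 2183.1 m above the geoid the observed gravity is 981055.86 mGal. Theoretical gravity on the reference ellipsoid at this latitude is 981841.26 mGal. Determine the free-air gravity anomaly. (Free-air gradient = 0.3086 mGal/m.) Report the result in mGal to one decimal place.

Free-air correction = 0.3086 × 2183.1 = 673.70 mGal
Free-air anomaly = 981055.86 − 981841.26 + (673.70) = -111.70 mGal

-111.7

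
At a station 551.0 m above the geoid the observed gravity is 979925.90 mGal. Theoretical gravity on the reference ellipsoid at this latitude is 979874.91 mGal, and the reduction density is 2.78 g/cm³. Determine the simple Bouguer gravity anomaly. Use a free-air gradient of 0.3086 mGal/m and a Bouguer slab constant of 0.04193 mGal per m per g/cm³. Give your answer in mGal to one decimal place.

Free-air correction = 0.3086 × 551.0 = 170.04 mGal
Free-air anomaly = 979925.90 − 979874.91 + (170.04) = 221.03 mGal
Bouguer slab correction = 0.04193 × 2.78 × 551.0 = 64.23 mGal
Simple Bouguer anomaly = 221.03 − (64.23) = 156.80 mGal

156.8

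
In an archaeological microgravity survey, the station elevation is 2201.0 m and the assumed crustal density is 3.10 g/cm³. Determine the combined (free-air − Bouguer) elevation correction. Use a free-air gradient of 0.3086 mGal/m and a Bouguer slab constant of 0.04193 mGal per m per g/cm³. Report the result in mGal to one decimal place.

Combined gradient = 0.3086 − 0.04193 × 3.10 = 0.1786170 mGal/m
Combined elevation correction = 0.1786170 × 2201.0 = 393.1 mGal

393.1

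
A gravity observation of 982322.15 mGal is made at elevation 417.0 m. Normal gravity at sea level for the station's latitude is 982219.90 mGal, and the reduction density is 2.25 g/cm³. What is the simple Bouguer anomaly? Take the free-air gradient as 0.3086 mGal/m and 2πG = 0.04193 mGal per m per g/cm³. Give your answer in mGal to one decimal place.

191.6

Free-air correction = 0.3086 × 417.0 = 128.69 mGal
Free-air anomaly = 982322.15 − 982219.90 + (128.69) = 230.94 mGal
Bouguer slab correction = 0.04193 × 2.25 × 417.0 = 39.34 mGal
Simple Bouguer anomaly = 230.94 − (39.34) = 191.60 mGal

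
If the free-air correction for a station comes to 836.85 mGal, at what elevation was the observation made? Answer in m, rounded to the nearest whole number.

2712

h = 836.85 / 0.3086 = 2711.76 m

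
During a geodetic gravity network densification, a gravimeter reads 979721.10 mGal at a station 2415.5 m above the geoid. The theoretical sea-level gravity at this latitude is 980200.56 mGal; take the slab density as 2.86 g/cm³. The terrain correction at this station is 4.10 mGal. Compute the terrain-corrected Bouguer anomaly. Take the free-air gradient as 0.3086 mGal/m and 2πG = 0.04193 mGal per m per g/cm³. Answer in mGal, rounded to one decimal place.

Free-air correction = 0.3086 × 2415.5 = 745.42 mGal
Free-air anomaly = 979721.10 − 980200.56 + (745.42) = 265.96 mGal
Bouguer slab correction = 0.04193 × 2.86 × 2415.5 = 289.67 mGal
Simple Bouguer anomaly = 265.96 − (289.67) = -23.71 mGal
Complete Bouguer anomaly = -23.71 + 4.10 = -19.61 mGal

-19.6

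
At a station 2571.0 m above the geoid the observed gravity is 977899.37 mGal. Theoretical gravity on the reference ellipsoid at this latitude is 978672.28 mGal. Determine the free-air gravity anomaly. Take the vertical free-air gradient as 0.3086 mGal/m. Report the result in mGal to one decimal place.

20.5

Free-air correction = 0.3086 × 2571.0 = 793.41 mGal
Free-air anomaly = 977899.37 − 978672.28 + (793.41) = 20.50 mGal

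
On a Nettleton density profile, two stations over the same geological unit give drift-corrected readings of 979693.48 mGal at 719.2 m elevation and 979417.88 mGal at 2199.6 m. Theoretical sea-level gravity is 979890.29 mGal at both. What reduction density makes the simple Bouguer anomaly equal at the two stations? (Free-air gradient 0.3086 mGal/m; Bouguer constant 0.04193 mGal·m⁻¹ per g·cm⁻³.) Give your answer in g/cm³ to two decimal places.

Δg_obs = 979417.88 − 979693.48 = -275.60 mGal over Δh = 2199.6 − 719.2 = 1480.4 m
Equal Bouguer anomalies ⇒ Δg_obs + (0.3086 − 0.04193ρ)·Δh = 0
0.3086 − 0.04193ρ = −Δg_obs/Δh = 0.18617
ρ = (0.3086 − 0.18617) / 0.04193 = 2.92 g/cm³

2.92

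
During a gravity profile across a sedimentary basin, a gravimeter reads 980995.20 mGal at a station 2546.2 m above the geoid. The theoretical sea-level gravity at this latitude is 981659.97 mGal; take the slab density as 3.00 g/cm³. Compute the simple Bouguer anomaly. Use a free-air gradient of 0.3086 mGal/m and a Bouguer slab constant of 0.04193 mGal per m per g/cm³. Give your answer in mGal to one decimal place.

-199.3

Free-air correction = 0.3086 × 2546.2 = 785.76 mGal
Free-air anomaly = 980995.20 − 981659.97 + (785.76) = 120.99 mGal
Bouguer slab correction = 0.04193 × 3.00 × 2546.2 = 320.29 mGal
Simple Bouguer anomaly = 120.99 − (320.29) = -199.30 mGal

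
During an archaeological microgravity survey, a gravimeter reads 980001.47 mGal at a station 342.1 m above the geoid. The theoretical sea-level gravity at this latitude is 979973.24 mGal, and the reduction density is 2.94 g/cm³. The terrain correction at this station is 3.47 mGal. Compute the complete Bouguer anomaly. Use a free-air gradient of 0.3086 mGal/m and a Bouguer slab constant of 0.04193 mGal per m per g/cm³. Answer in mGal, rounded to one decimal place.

95.1

Free-air correction = 0.3086 × 342.1 = 105.57 mGal
Free-air anomaly = 980001.47 − 979973.24 + (105.57) = 133.80 mGal
Bouguer slab correction = 0.04193 × 2.94 × 342.1 = 42.17 mGal
Simple Bouguer anomaly = 133.80 − (42.17) = 91.63 mGal
Complete Bouguer anomaly = 91.63 + 3.47 = 95.10 mGal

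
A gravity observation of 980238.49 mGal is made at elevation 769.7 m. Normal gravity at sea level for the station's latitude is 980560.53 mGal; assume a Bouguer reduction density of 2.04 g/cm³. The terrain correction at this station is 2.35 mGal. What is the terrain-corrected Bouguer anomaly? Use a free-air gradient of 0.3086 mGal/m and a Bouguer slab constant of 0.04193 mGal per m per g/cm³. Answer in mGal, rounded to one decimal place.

-148.0

Free-air correction = 0.3086 × 769.7 = 237.53 mGal
Free-air anomaly = 980238.49 − 980560.53 + (237.53) = -84.51 mGal
Bouguer slab correction = 0.04193 × 2.04 × 769.7 = 65.84 mGal
Simple Bouguer anomaly = -84.51 − (65.84) = -150.35 mGal
Complete Bouguer anomaly = -150.35 + 2.35 = -148.00 mGal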